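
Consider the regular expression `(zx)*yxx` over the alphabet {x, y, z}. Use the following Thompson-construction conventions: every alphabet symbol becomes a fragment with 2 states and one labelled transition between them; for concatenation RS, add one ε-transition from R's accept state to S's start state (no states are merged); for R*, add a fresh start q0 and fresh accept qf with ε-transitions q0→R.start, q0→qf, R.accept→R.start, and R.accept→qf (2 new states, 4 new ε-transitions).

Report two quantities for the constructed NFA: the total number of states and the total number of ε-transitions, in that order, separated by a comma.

12, 8

By structural recursion:
Each of the 5 symbol leaves contributes 2 states and 0 ε-transitions.
  zx = 4 states, 1 ε-transition
  (zx)* = 6 states, 5 ε-transitions
  (zx)*yxx = 12 states, 8 ε-transitions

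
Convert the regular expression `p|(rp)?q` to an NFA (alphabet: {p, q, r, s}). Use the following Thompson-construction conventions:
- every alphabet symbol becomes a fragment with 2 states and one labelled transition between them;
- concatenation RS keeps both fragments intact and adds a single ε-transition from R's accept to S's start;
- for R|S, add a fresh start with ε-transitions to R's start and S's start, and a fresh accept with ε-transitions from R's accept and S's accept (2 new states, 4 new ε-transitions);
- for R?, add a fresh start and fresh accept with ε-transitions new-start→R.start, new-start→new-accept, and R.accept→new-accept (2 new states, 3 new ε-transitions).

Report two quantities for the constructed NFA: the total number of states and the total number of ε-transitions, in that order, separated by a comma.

12, 9

Recursing over subexpressions:
Each of the 4 symbol leaves contributes 2 states and 0 ε-transitions.
  rp — 4 states, 1 ε-transition
  (rp)? — 6 states, 4 ε-transitions
  (rp)?q — 8 states, 5 ε-transitions
  p|(rp)?q — 12 states, 9 ε-transitions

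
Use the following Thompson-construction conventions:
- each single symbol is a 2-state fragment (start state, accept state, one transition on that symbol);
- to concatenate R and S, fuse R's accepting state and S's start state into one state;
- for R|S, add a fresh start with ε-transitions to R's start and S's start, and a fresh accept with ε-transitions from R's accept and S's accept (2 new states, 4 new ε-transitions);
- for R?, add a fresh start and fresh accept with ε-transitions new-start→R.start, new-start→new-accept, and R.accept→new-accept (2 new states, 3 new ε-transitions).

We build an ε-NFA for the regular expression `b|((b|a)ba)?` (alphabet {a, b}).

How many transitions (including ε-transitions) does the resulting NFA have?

Per subexpression:
Each of the 5 symbol leaves contributes 1 transition (1 symbol, 0 ε).
  b|a — 6 transitions (2 symbol, 4 ε)
  (b|a)ba — 8 transitions (4 symbol, 4 ε)
  ((b|a)ba)? — 11 transitions (4 symbol, 7 ε)
  b|((b|a)ba)? — 16 transitions (5 symbol, 11 ε)

16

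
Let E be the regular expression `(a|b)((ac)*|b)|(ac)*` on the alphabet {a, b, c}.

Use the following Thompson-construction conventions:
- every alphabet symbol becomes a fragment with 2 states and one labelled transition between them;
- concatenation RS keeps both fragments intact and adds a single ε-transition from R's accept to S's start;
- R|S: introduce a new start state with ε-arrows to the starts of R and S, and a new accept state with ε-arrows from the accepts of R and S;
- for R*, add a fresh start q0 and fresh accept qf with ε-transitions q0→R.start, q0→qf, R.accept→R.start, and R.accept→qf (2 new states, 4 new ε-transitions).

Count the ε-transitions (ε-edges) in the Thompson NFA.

23

Per subexpression:
Each of the 7 symbol leaves contributes 0 ε-transitions.
  a|b → 4 ε-transitions
  ac → 1 ε-transition
  (ac)* → 5 ε-transitions
  (ac)*|b → 9 ε-transitions
  (a|b)((ac)*|b) → 14 ε-transitions
  ac → 1 ε-transition
  (ac)* → 5 ε-transitions
  (a|b)((ac)*|b)|(ac)* → 23 ε-transitions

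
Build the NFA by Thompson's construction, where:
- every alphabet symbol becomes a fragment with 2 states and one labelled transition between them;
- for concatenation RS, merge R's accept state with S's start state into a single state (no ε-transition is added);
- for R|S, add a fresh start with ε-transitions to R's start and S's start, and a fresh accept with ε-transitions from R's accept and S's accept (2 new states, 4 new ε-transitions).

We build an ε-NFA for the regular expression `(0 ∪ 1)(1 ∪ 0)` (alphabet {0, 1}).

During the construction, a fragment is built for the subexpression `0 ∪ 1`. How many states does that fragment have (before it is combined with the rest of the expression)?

6

Fragment for `0 ∪ 1`:
Each of the 2 symbol leaves contributes a 2-state fragment.
  0 ∪ 1 = 6 states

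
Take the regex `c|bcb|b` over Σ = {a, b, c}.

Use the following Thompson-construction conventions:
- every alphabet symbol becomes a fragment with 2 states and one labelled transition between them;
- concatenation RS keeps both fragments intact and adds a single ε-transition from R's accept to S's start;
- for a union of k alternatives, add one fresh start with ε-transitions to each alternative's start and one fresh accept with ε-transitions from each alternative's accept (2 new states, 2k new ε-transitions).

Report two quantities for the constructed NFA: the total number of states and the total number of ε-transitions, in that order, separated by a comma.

12, 8

Building bottom-up:
Each of the 5 symbol leaves contributes 2 states and 0 ε-transitions.
  bcb : 6 states, 2 ε-transitions
  c|bcb|b : 12 states, 8 ε-transitions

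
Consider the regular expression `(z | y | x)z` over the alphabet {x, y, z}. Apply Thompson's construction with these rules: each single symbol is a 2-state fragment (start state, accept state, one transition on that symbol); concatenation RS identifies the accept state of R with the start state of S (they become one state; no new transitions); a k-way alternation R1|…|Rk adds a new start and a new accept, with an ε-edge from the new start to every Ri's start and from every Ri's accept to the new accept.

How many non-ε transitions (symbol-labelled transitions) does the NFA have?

4

Recursing over subexpressions:
Each of the 4 symbol leaves contributes exactly 1 symbol transition.
  z | y | x — 3 symbol transitions
  (z | y | x)z — 4 symbol transitions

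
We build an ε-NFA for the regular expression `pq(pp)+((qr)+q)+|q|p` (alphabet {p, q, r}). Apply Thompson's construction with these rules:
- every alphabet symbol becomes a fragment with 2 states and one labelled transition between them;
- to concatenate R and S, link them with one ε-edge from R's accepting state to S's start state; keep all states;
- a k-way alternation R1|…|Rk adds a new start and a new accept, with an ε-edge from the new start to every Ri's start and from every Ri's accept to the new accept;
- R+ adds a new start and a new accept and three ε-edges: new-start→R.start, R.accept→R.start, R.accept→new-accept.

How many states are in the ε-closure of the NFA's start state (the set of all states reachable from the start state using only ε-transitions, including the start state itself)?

4

Compute the ε-closure size of each fragment's start state recursively; a symbol fragment's start has no outgoing ε-edge, so its closure is just itself (size 1).
  pp — same as the first factor's closure: C = 1
  (pp)+ — C = 1 + 1 = 2 (the body doesn't accept ε, so the new accept is not reached)
  qr — same as the first factor's closure: C = 1
  (qr)+ — new start ε-reaches only the body's start; the new accept needs a symbol first: C = 1 + 1 = 2
  (qr)+q — C equals the left operand's closure size = 2 (its accept is not ε-reachable, so the closure stops there)
  ((qr)+q)+ — new start ε-reaches only the body's start; the new accept needs a symbol first: C = 1 + 2 = 3
  pq(pp)+((qr)+q)+ — same as the first factor's closure: C = 1
  pq(pp)+((qr)+q)+|q|p — new start ε-reaches every alternative's start; none of them accept ε, so the new accept is not reached: C = 1 + 1 + 1 + 1 = 4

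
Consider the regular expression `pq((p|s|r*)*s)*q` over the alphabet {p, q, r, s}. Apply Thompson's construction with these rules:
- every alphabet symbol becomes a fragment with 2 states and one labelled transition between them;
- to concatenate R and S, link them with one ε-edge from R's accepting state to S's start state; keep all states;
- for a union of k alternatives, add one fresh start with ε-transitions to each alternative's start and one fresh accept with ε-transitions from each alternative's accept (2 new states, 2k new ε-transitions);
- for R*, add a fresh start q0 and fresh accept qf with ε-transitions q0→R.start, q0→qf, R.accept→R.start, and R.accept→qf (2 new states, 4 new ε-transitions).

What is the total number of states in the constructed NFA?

22

Recursing over subexpressions:
Each of the 7 symbol leaves contributes a 2-state fragment.
  r* — 4 states
  p|s|r* — 10 states
  (p|s|r*)* — 12 states
  (p|s|r*)*s — 14 states
  ((p|s|r*)*s)* — 16 states
  pq((p|s|r*)*s)*q — 22 states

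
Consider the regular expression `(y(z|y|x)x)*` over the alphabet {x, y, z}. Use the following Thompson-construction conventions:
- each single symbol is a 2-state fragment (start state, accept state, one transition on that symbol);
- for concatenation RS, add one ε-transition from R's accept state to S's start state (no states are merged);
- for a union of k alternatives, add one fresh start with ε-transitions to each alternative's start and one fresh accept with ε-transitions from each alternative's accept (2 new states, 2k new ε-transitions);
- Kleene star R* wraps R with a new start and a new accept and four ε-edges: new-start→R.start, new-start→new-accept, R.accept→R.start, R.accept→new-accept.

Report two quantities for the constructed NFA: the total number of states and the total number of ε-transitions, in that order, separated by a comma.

Bottom-up over the parse tree:
Each of the 5 symbol leaves contributes 2 states and 0 ε-transitions.
  z|y|x = 8 states, 6 ε-transitions
  y(z|y|x)x = 12 states, 8 ε-transitions
  (y(z|y|x)x)* = 14 states, 12 ε-transitions

14, 12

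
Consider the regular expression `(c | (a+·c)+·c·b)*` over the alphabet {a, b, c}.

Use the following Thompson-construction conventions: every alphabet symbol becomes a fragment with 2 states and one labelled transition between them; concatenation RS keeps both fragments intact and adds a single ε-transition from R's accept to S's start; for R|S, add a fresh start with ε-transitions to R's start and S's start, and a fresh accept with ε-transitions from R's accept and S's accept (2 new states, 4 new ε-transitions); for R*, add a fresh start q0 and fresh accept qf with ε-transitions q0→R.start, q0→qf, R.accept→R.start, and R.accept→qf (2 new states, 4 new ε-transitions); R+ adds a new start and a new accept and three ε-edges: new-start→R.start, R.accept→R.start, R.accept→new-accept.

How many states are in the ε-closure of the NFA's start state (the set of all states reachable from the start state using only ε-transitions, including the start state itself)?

Work bottom-up. For each fragment F, track |ε-closure(F.start)| and whether F's accept lies in that closure (i.e. whether F accepts ε). A single-symbol fragment has closure size 1 and does not accept ε.
  a+ — new start ε-reaches only the body's start; the new accept needs a symbol first: C = 1 + 1 = 2
  a+·c — C equals the left operand's closure size = 2 (its accept is not ε-reachable, so the closure stops there)
  (a+·c)+ — C = 1 + 2 = 3 (the body doesn't accept ε, so the new accept is not reached)
  (a+·c)+·c·b — same as the first factor's closure: C = 3
  c | (a+·c)+·c·b — new start ε-reaches every alternative's start; none of them accept ε, so the new accept is not reached: C = 1 + 1 + 3 = 5
  (c | (a+·c)+·c·b)* — new start has ε-edges to the inner start and to the new accept, so C = 2 + 5 = 7

7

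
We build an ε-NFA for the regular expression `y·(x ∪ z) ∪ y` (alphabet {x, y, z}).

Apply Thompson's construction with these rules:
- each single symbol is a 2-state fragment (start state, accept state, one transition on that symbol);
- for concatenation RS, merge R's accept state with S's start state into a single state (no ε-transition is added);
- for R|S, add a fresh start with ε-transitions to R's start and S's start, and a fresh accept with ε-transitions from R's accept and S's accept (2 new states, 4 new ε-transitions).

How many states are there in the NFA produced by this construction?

11

Building bottom-up:
Each of the 4 symbol leaves contributes a 2-state fragment.
  x ∪ z = 6 states
  y·(x ∪ z) = 7 states
  y·(x ∪ z) ∪ y = 11 states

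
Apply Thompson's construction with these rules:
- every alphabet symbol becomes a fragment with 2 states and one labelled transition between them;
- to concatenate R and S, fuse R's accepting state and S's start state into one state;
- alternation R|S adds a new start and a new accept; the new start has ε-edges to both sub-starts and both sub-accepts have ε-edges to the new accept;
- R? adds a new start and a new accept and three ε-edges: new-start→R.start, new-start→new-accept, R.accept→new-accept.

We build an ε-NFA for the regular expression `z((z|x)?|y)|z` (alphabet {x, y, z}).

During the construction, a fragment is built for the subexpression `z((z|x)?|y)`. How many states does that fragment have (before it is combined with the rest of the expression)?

13

Fragment for `z((z|x)?|y)`:
Each of the 4 symbol leaves contributes a 2-state fragment.
  z|x = 6 states
  (z|x)? = 8 states
  (z|x)?|y = 12 states
  z((z|x)?|y) = 13 states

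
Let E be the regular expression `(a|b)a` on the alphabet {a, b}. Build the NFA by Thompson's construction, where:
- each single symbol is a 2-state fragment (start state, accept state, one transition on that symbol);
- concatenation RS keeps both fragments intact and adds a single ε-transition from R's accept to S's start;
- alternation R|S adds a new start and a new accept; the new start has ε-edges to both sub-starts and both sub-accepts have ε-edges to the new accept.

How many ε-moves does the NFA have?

5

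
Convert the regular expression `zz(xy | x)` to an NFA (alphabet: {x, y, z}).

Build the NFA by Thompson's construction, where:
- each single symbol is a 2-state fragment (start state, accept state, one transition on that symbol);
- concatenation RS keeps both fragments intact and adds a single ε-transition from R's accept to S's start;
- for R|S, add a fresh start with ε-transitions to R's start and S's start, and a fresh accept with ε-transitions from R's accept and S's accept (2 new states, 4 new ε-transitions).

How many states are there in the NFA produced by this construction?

Per subexpression:
Each of the 5 symbol leaves contributes a 2-state fragment.
  xy : 4 states
  xy | x : 8 states
  zz(xy | x) : 12 states

12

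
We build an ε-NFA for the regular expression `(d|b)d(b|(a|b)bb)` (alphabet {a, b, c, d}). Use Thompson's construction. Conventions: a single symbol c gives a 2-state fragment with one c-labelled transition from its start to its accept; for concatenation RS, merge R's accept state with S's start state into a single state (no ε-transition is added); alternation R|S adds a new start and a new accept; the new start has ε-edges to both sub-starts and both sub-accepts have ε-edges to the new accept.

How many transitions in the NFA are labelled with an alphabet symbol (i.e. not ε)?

By structural recursion:
Each of the 8 symbol leaves contributes exactly 1 symbol transition.
  d|b = 2 symbol transitions
  a|b = 2 symbol transitions
  (a|b)bb = 4 symbol transitions
  b|(a|b)bb = 5 symbol transitions
  (d|b)d(b|(a|b)bb) = 8 symbol transitions

8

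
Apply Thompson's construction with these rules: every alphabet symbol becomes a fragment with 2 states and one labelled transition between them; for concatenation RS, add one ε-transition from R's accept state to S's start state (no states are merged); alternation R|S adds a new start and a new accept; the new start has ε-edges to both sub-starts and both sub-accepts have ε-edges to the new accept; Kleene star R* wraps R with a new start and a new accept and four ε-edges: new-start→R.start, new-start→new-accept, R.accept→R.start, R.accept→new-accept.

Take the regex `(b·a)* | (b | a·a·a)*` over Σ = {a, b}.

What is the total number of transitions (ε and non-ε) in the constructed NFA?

Building bottom-up:
Each of the 6 symbol leaves contributes 1 transition (1 symbol, 0 ε).
  b·a = 3 transitions (2 symbol, 1 ε)
  (b·a)* = 7 transitions (2 symbol, 5 ε)
  a·a·a = 5 transitions (3 symbol, 2 ε)
  b | a·a·a = 10 transitions (4 symbol, 6 ε)
  (b | a·a·a)* = 14 transitions (4 symbol, 10 ε)
  (b·a)* | (b | a·a·a)* = 25 transitions (6 symbol, 19 ε)

25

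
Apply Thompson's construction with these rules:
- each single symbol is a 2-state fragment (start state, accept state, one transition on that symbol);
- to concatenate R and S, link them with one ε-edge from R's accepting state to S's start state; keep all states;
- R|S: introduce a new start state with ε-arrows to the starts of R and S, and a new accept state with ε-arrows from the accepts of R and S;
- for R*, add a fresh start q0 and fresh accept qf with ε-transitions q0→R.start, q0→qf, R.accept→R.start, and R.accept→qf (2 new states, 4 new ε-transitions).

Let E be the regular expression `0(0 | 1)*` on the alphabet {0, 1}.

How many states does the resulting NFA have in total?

10

Per subexpression:
Each of the 3 symbol leaves contributes a 2-state fragment.
  0 | 1 = 6 states
  (0 | 1)* = 8 states
  0(0 | 1)* = 10 states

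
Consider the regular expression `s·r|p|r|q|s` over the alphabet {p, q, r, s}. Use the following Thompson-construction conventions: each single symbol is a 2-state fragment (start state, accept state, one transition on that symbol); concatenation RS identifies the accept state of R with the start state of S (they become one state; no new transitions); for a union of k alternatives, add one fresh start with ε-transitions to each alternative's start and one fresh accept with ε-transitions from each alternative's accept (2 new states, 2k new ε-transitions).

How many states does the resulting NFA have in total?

Per subexpression:
Each of the 6 symbol leaves contributes a 2-state fragment.
  s·r = 3 states
  s·r|p|r|q|s = 13 states

13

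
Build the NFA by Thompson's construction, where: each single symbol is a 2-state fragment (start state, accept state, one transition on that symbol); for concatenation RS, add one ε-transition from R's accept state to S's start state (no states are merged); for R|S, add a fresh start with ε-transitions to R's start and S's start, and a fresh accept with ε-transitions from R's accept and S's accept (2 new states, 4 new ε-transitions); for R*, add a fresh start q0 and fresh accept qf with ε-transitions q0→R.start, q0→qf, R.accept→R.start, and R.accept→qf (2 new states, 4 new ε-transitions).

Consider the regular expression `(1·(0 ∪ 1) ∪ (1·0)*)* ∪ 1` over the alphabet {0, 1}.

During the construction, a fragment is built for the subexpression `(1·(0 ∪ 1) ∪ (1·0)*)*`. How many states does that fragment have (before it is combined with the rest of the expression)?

18

Fragment for `(1·(0 ∪ 1) ∪ (1·0)*)*`:
Each of the 5 symbol leaves contributes a 2-state fragment.
  0 ∪ 1 = 6 states
  1·(0 ∪ 1) = 8 states
  1·0 = 4 states
  (1·0)* = 6 states
  1·(0 ∪ 1) ∪ (1·0)* = 16 states
  (1·(0 ∪ 1) ∪ (1·0)*)* = 18 states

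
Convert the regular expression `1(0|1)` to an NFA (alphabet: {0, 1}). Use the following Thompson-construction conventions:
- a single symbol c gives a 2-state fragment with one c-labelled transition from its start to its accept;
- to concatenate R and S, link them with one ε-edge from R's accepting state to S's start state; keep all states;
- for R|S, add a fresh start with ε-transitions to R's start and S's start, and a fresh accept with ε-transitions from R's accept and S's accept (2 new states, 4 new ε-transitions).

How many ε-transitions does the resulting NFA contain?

Building bottom-up:
Each of the 3 symbol leaves contributes 0 ε-transitions.
  0|1 : 4 ε-transitions
  1(0|1) : 5 ε-transitions

5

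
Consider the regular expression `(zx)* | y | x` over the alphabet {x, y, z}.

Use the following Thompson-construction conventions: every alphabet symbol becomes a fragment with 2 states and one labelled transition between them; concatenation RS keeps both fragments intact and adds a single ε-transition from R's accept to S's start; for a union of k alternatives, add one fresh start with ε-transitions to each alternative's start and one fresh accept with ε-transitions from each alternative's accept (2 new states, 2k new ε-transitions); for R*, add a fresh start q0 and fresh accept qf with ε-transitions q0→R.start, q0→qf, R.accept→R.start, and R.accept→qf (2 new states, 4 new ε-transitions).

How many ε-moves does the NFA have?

11

Per subexpression:
Each of the 4 symbol leaves contributes 0 ε-transitions.
  zx → 1 ε-transition
  (zx)* → 5 ε-transitions
  (zx)* | y | x → 11 ε-transitions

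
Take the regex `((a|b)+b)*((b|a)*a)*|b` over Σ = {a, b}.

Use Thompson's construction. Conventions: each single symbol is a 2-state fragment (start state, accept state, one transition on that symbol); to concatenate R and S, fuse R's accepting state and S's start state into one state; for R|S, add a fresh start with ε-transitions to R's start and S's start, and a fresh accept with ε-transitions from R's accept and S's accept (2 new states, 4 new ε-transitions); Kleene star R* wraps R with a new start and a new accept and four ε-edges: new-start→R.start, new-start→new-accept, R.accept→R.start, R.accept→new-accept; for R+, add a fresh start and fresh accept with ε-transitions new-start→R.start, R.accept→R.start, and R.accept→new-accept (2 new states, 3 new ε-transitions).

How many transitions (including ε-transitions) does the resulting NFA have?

Building bottom-up:
Each of the 7 symbol leaves contributes 1 transition (1 symbol, 0 ε).
  a|b → 6 transitions (2 symbol, 4 ε)
  (a|b)+ → 9 transitions (2 symbol, 7 ε)
  (a|b)+b → 10 transitions (3 symbol, 7 ε)
  ((a|b)+b)* → 14 transitions (3 symbol, 11 ε)
  b|a → 6 transitions (2 symbol, 4 ε)
  (b|a)* → 10 transitions (2 symbol, 8 ε)
  (b|a)*a → 11 transitions (3 symbol, 8 ε)
  ((b|a)*a)* → 15 transitions (3 symbol, 12 ε)
  ((a|b)+b)*((b|a)*a)* → 29 transitions (6 symbol, 23 ε)
  ((a|b)+b)*((b|a)*a)*|b → 34 transitions (7 symbol, 27 ε)

34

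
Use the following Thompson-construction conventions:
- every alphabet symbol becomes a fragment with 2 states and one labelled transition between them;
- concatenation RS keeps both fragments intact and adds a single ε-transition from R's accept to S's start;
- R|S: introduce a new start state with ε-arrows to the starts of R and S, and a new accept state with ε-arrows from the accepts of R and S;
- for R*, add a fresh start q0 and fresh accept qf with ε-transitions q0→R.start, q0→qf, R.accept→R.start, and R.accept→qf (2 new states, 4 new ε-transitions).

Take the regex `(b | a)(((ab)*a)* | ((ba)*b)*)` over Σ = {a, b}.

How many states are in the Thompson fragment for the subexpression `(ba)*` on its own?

6

Fragment for `(ba)*`:
Each of the 2 symbol leaves contributes a 2-state fragment.
  ba = 4 states
  (ba)* = 6 states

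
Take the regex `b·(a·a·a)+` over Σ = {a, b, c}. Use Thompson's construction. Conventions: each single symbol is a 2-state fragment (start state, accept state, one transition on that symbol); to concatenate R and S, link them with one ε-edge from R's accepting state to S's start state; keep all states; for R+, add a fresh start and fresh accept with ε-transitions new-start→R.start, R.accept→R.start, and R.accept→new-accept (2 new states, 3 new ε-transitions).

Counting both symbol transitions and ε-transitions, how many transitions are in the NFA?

Recursing over subexpressions:
Each of the 4 symbol leaves contributes 1 transition (1 symbol, 0 ε).
  a·a·a → 5 transitions (3 symbol, 2 ε)
  (a·a·a)+ → 8 transitions (3 symbol, 5 ε)
  b·(a·a·a)+ → 10 transitions (4 symbol, 6 ε)

10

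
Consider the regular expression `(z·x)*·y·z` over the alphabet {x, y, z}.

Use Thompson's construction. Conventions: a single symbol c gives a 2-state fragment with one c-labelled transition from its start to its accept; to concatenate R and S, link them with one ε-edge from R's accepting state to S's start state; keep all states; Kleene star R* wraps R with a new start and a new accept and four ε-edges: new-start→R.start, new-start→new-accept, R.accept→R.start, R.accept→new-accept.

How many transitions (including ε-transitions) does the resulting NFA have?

11

Recursing over subexpressions:
Each of the 4 symbol leaves contributes 1 transition (1 symbol, 0 ε).
  z·x = 3 transitions (2 symbol, 1 ε)
  (z·x)* = 7 transitions (2 symbol, 5 ε)
  (z·x)*·y·z = 11 transitions (4 symbol, 7 ε)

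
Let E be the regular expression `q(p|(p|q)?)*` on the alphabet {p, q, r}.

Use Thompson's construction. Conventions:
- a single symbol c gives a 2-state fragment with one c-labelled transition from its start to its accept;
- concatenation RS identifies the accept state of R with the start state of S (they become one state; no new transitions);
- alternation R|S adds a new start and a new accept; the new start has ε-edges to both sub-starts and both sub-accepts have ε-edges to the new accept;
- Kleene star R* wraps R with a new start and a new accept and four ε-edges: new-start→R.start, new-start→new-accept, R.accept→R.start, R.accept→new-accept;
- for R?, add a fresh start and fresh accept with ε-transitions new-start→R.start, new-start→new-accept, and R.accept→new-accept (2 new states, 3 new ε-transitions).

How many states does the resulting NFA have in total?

15

By structural recursion:
Each of the 4 symbol leaves contributes a 2-state fragment.
  p|q — 6 states
  (p|q)? — 8 states
  p|(p|q)? — 12 states
  (p|(p|q)?)* — 14 states
  q(p|(p|q)?)* — 15 states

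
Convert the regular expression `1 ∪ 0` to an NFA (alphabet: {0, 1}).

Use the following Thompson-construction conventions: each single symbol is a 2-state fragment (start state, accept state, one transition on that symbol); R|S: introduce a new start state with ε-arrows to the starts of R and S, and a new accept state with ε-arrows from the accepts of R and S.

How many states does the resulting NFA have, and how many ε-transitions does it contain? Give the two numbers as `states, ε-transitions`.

6, 4

Building bottom-up:
Each of the 2 symbol leaves contributes 2 states and 0 ε-transitions.
  1 ∪ 0 → 6 states, 4 ε-transitions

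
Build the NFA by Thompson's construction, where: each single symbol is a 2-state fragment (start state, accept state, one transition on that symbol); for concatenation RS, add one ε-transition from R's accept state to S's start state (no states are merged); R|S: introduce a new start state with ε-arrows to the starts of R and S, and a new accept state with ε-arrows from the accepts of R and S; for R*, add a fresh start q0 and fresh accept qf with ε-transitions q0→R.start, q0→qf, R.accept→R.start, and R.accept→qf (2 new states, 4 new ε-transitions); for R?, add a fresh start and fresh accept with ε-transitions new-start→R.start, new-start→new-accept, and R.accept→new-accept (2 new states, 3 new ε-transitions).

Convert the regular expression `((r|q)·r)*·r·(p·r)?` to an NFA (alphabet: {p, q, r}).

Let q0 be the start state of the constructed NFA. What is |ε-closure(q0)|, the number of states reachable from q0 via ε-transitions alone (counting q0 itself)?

6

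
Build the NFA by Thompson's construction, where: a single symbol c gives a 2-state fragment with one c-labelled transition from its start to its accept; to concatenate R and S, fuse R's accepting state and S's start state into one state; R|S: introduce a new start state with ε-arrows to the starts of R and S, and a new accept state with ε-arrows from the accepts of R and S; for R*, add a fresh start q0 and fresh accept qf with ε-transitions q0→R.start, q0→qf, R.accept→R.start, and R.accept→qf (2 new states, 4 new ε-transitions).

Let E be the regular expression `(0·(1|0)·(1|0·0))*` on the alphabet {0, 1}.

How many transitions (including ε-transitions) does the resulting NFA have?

Bottom-up over the parse tree:
Each of the 6 symbol leaves contributes 1 transition (1 symbol, 0 ε).
  1|0 : 6 transitions (2 symbol, 4 ε)
  0·0 : 2 transitions (2 symbol, 0 ε)
  1|0·0 : 7 transitions (3 symbol, 4 ε)
  0·(1|0)·(1|0·0) : 14 transitions (6 symbol, 8 ε)
  (0·(1|0)·(1|0·0))* : 18 transitions (6 symbol, 12 ε)

18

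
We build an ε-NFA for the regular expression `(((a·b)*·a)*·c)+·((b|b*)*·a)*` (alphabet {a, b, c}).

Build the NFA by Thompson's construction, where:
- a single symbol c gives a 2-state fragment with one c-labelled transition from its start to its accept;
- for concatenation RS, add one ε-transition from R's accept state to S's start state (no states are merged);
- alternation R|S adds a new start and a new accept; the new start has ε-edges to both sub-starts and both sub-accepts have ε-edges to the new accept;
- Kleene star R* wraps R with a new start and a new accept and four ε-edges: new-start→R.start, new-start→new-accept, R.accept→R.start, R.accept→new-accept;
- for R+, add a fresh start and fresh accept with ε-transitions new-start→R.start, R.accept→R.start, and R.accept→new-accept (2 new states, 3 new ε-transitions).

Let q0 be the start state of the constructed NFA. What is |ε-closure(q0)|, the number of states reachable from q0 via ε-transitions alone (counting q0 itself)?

8

Let C(F) = |ε-closure(F.start)| within fragment F, and note whether F accepts ε. Symbol fragments have C = 1 and do not accept ε. Then:
  a·b — |closure| equals the left operand's closure size = 1 (its accept is not ε-reachable, so the closure stops there)
  (a·b)* — |closure| = 1 (new start) + 1 (body) + 1 (new accept) = 3
  (a·b)*·a — the left operand accepts ε, so the closure extends into the next operand (via the concat ε-link); |closure| = 3 + 1 = 4
  ((a·b)*·a)* — the star's fresh start ε-reaches both the body's start and the fresh accept: |closure| = 2 + 4 = 6
  ((a·b)*·a)*·c — |closure| = 6 + 1 = 7 (closure spills across the concat boundary because the left factor accepts ε)
  (((a·b)*·a)*·c)+ — |closure| = 1 + 7 = 8 (the body doesn't accept ε, so the new accept is not reached)
  b* — |closure| = 1 (new start) + 1 (body) + 1 (new accept) = 3
  b|b* — new start ε-reaches every alternative's start; at least one alternative accepts ε, so the union's new accept is reached too: |closure| = 1 + 1 + 3 + 1 = 6
  (b|b*)* — new start has ε-edges to the inner start and to the new accept, so |closure| = 2 + 6 = 8
  (b|b*)*·a — the left operand accepts ε, so the closure extends into the next operand (via the concat ε-link); |closure| = 8 + 1 = 9
  ((b|b*)*·a)* — new start has ε-edges to the inner start and to the new accept, so |closure| = 2 + 9 = 11
  (((a·b)*·a)*·c)+·((b|b*)*·a)* — |closure| equals the left operand's closure size = 8 (its accept is not ε-reachable, so the closure stops there)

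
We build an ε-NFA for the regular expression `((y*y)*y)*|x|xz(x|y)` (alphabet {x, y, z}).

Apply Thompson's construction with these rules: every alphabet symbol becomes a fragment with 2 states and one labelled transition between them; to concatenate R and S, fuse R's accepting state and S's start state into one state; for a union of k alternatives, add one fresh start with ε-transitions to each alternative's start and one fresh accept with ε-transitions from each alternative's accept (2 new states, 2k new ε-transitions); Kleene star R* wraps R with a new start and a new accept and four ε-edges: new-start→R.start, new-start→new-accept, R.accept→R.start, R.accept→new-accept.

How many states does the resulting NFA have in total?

Recursing over subexpressions:
Each of the 8 symbol leaves contributes a 2-state fragment.
  y* — 4 states
  y*y — 5 states
  (y*y)* — 7 states
  (y*y)*y — 8 states
  ((y*y)*y)* — 10 states
  x|y — 6 states
  xz(x|y) — 8 states
  ((y*y)*y)*|x|xz(x|y) — 22 states

22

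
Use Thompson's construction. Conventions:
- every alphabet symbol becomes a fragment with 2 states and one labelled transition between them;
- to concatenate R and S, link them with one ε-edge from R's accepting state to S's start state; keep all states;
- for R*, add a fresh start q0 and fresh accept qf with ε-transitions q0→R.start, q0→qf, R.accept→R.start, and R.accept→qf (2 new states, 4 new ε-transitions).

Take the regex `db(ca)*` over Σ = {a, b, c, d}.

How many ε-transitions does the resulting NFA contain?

7

Building bottom-up:
Each of the 4 symbol leaves contributes 0 ε-transitions.
  ca : 1 ε-transition
  (ca)* : 5 ε-transitions
  db(ca)* : 7 ε-transitions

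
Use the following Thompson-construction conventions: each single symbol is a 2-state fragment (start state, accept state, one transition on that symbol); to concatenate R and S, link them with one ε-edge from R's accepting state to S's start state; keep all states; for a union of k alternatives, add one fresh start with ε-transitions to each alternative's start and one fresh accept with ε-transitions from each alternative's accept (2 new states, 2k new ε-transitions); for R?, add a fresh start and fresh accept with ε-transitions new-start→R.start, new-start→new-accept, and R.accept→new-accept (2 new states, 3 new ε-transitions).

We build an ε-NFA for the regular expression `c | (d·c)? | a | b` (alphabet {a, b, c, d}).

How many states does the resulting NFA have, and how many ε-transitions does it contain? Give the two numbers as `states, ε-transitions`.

14, 12

Building bottom-up:
Each of the 5 symbol leaves contributes 2 states and 0 ε-transitions.
  d·c : 4 states, 1 ε-transition
  (d·c)? : 6 states, 4 ε-transitions
  c | (d·c)? | a | b : 14 states, 12 ε-transitions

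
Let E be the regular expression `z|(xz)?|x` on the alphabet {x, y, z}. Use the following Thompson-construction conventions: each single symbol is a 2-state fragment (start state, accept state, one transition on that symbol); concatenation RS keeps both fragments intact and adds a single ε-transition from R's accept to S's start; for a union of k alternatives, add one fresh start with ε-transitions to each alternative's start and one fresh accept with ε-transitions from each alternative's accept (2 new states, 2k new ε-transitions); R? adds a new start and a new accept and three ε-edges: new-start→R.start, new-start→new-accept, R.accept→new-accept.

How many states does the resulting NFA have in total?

Building bottom-up:
Each of the 4 symbol leaves contributes a 2-state fragment.
  xz = 4 states
  (xz)? = 6 states
  z|(xz)?|x = 12 states

12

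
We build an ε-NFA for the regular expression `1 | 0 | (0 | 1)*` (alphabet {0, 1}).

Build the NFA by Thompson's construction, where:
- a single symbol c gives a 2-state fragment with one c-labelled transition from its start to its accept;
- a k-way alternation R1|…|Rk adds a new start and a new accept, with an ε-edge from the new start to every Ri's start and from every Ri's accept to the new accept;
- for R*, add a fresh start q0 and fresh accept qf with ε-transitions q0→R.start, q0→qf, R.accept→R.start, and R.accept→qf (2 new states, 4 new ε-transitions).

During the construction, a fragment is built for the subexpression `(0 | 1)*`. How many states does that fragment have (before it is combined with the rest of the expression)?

Fragment for `(0 | 1)*`:
Each of the 2 symbol leaves contributes a 2-state fragment.
  0 | 1 — 6 states
  (0 | 1)* — 8 states

8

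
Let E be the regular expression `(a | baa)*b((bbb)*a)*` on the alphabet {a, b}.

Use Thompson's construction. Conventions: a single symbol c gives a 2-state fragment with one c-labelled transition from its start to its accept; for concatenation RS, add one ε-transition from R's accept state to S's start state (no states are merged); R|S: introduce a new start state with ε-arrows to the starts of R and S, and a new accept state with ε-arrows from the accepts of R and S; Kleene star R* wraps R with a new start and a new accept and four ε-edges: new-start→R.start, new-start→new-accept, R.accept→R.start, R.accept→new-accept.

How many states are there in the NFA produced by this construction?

26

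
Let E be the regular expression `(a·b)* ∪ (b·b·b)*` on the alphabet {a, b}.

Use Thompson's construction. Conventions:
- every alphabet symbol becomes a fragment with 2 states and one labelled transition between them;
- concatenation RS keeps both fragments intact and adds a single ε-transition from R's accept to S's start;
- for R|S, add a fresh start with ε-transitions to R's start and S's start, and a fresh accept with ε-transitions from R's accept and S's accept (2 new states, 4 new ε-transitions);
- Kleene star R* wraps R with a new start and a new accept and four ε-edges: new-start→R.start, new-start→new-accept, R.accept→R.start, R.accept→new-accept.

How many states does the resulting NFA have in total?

Per subexpression:
Each of the 5 symbol leaves contributes a 2-state fragment.
  a·b : 4 states
  (a·b)* : 6 states
  b·b·b : 6 states
  (b·b·b)* : 8 states
  (a·b)* ∪ (b·b·b)* : 16 states

16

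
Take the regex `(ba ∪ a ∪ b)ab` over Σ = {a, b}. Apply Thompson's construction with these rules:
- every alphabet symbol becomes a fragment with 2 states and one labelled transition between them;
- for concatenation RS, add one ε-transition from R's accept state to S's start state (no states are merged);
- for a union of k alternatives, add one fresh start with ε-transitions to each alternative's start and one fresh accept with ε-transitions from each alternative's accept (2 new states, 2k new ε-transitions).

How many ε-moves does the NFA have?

Bottom-up over the parse tree:
Each of the 6 symbol leaves contributes 0 ε-transitions.
  ba : 1 ε-transition
  ba ∪ a ∪ b : 7 ε-transitions
  (ba ∪ a ∪ b)ab : 9 ε-transitions

9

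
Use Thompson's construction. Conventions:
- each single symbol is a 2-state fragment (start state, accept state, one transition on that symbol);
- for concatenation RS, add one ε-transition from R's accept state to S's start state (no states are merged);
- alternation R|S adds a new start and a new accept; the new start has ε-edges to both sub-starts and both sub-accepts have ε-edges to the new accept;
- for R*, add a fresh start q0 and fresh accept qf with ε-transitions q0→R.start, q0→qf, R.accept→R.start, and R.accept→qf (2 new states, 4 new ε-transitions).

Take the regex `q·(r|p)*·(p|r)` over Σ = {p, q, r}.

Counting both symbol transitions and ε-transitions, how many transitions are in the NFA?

By structural recursion:
Each of the 5 symbol leaves contributes 1 transition (1 symbol, 0 ε).
  r|p — 6 transitions (2 symbol, 4 ε)
  (r|p)* — 10 transitions (2 symbol, 8 ε)
  p|r — 6 transitions (2 symbol, 4 ε)
  q·(r|p)*·(p|r) — 19 transitions (5 symbol, 14 ε)

19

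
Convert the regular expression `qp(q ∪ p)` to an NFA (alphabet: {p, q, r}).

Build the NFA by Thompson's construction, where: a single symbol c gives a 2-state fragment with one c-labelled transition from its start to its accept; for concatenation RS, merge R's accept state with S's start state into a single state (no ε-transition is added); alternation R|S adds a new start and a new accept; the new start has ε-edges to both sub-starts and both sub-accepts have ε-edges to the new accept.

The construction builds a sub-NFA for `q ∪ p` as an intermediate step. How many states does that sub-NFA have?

Fragment for `q ∪ p`:
Each of the 2 symbol leaves contributes a 2-state fragment.
  q ∪ p : 6 states

6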